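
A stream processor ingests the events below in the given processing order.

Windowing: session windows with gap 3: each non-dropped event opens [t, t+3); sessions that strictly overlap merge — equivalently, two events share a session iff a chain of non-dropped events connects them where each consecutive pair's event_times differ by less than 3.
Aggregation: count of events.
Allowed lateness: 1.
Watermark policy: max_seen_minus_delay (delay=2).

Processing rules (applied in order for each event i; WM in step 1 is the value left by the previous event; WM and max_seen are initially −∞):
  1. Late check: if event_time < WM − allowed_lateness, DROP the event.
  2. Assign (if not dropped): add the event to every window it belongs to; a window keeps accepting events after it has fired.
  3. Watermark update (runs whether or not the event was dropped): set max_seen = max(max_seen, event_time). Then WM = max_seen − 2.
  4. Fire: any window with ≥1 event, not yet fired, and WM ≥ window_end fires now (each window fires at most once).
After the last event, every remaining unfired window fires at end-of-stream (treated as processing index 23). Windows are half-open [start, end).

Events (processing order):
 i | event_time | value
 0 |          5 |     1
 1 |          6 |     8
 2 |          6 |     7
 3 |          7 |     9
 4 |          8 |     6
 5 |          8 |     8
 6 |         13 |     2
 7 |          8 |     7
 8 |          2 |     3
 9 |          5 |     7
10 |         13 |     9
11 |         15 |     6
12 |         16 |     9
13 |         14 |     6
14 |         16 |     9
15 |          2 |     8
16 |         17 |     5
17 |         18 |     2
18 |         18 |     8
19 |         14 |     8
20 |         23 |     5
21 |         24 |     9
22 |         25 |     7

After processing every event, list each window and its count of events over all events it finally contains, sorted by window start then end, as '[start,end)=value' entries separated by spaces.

i=0 t=5 v=1: → [5,8); WM=3
i=1 t=6 v=8: → [5,9); WM=4
i=2 t=6 v=7: → [5,9); WM=4
i=3 t=7 v=9: → [5,10); WM=5
i=4 t=8 v=6: → [5,11); WM=6
i=5 t=8 v=8: → [5,11); WM=6
i=6 t=13 v=2: → [13,16); WM=11
i=7 t=8 v=7: DROP (t<11-1); WM=11
i=8 t=2 v=3: DROP (t<11-1); WM=11
i=9 t=5 v=7: DROP (t<11-1); WM=11
i=10 t=13 v=9: → [13,16); WM=11
i=11 t=15 v=6: → [13,18); WM=13
i=12 t=16 v=9: → [13,19); WM=14
i=13 t=14 v=6: → [13,19); WM=14
i=14 t=16 v=9: → [13,19); WM=14
i=15 t=2 v=8: DROP (t<14-1); WM=14
i=16 t=17 v=5: → [13,20); WM=15
i=17 t=18 v=2: → [13,21); WM=16
i=18 t=18 v=8: → [13,21); WM=16
i=19 t=14 v=8: DROP (t<16-1); WM=16
i=20 t=23 v=5: → [23,26); WM=21
i=21 t=24 v=9: → [23,27); WM=22
i=22 t=25 v=7: → [23,28); WM=23

[5,11)=6 [13,21)=9 [23,28)=3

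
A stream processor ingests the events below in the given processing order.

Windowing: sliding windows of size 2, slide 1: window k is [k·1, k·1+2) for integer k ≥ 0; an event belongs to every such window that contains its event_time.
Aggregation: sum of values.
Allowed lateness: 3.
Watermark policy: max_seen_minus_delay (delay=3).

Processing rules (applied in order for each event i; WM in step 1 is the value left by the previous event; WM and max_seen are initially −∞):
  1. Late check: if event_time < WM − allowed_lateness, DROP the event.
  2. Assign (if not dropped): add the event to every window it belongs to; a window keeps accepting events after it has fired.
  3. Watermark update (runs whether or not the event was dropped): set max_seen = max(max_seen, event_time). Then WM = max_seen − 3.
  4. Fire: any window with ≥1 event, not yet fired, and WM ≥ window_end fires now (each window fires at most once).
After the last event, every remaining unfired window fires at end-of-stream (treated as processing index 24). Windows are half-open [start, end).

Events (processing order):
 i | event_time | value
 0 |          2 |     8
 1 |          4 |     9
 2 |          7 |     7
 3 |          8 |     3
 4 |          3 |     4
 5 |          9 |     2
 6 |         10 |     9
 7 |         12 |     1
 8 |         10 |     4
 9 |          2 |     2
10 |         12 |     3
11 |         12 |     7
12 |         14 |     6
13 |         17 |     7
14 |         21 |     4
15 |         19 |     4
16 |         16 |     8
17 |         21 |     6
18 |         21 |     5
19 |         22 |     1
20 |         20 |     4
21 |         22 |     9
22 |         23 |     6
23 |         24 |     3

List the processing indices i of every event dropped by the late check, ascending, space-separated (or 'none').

i=0 t=2 v=8: → [2,4),[1,3); WM=-1
i=1 t=4 v=9: → [4,6),[3,5); WM=1
i=2 t=7 v=7: → [7,9),[6,8); WM=4; [1,3) fires=8 [2,4) fires=8
i=3 t=8 v=3: → [8,10),[7,9); WM=5; [3,5) fires=9
i=4 t=3 v=4: → [3,5),[2,4); WM=5
i=5 t=9 v=2: → [9,11),[8,10); WM=6; [4,6) fires=9
i=6 t=10 v=9: → [10,12),[9,11); WM=7
i=7 t=12 v=1: → [12,14),[11,13); WM=9; [6,8) fires=7 [7,9) fires=10
i=8 t=10 v=4: → [10,12),[9,11); WM=9
i=9 t=2 v=2: DROP (t<9-3); WM=9
i=10 t=12 v=3: → [12,14),[11,13); WM=9
i=11 t=12 v=7: → [12,14),[11,13); WM=9
i=12 t=14 v=6: → [14,16),[13,15); WM=11; [8,10) fires=5 [9,11) fires=15
i=13 t=17 v=7: → [17,19),[16,18); WM=14; [10,12) fires=13 [11,13) fires=11 [12,14) fires=11
i=14 t=21 v=4: → [21,23),[20,22); WM=18; [13,15) fires=6 [14,16) fires=6 [16,18) fires=7
i=15 t=19 v=4: → [19,21),[18,20); WM=18
i=16 t=16 v=8: → [16,18),[15,17); WM=18; [15,17) fires=8
i=17 t=21 v=6: → [21,23),[20,22); WM=18
i=18 t=21 v=5: → [21,23),[20,22); WM=18
i=19 t=22 v=1: → [22,24),[21,23); WM=19; [17,19) fires=7
i=20 t=20 v=4: → [20,22),[19,21); WM=19
i=21 t=22 v=9: → [22,24),[21,23); WM=19
i=22 t=23 v=6: → [23,25),[22,24); WM=20; [18,20) fires=4
i=23 t=24 v=3: → [24,26),[23,25); WM=21; [19,21) fires=8

9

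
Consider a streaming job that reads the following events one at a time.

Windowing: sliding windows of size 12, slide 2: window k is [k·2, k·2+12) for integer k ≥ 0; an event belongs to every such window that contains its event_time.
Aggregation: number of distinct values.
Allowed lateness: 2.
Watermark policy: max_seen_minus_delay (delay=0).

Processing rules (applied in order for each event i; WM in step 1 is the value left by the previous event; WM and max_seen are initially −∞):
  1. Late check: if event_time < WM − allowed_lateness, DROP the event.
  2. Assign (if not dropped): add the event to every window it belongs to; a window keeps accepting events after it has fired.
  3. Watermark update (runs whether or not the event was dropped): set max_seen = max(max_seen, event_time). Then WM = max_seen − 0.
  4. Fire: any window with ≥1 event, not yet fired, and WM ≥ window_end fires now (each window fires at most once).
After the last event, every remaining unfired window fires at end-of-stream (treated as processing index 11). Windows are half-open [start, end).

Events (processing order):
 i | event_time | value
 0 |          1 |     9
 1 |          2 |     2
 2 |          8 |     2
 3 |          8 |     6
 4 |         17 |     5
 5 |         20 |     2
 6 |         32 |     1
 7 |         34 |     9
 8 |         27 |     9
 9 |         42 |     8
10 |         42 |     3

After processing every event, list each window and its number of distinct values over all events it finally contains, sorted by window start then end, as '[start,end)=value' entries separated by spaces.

i=0 t=1 v=9: → [0,12); WM=1
i=1 t=2 v=2: → [2,14),[0,12); WM=2
i=2 t=8 v=2: → [8,20),[6,18),[4,16),[2,14),[0,12); WM=8
i=3 t=8 v=6: → [8,20),[6,18),[4,16),[2,14),[0,12); WM=8
i=4 t=17 v=5: → [16,28),[14,26),[12,24),[10,22),[8,20),[6,18); WM=17; [0,12) fires=3 [2,14) fires=2 [4,16) fires=2
i=5 t=20 v=2: → [20,32),[18,30),[16,28),[14,26),[12,24),[10,22); WM=20; [6,18) fires=3 [8,20) fires=3
i=6 t=32 v=1: → [32,44),[30,42),[28,40),[26,38),[24,36),[22,34); WM=32; [10,22) fires=2 [12,24) fires=2 [14,26) fires=2 [16,28) fires=2 [18,30) fires=1 [20,32) fires=1
i=7 t=34 v=9: → [34,46),[32,44),[30,42),[28,40),[26,38),[24,36); WM=34; [22,34) fires=1
i=8 t=27 v=9: DROP (t<34-2); WM=34
i=9 t=42 v=8: → [42,54),[40,52),[38,50),[36,48),[34,46),[32,44); WM=42; [24,36) fires=2 [26,38) fires=2 [28,40) fires=2 [30,42) fires=2
i=10 t=42 v=3: → [42,54),[40,52),[38,50),[36,48),[34,46),[32,44); WM=42

[0,12)=3 [2,14)=2 [4,16)=2 [6,18)=3 [8,20)=3 [10,22)=2 [12,24)=2 [14,26)=2 [16,28)=2 [18,30)=1 [20,32)=1 [22,34)=1 [24,36)=2 [26,38)=2 [28,40)=2 [30,42)=2 [32,44)=4 [34,46)=3 [36,48)=2 [38,50)=2 [40,52)=2 [42,54)=2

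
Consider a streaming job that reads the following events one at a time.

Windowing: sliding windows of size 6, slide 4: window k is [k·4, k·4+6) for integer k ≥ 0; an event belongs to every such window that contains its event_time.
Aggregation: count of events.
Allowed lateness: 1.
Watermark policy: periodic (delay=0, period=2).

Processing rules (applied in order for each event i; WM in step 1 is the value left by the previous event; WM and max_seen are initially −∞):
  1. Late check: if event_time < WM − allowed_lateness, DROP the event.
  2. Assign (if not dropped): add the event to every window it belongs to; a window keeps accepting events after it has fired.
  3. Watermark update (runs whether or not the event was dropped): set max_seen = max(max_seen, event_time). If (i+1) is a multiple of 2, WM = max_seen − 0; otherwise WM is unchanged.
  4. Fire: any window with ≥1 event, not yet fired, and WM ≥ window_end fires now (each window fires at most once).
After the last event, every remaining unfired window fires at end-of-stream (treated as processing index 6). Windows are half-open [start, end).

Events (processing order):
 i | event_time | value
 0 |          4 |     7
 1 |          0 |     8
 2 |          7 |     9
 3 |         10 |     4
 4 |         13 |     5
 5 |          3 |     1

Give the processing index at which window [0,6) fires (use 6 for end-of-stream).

3

i=0 t=4 v=7: → [4,10),[0,6); WM=−∞
i=1 t=0 v=8: → [0,6); WM=4
i=2 t=7 v=9: → [4,10); WM=4
i=3 t=10 v=4: → [8,14); WM=10; [0,6) fires=2 [4,10) fires=2
i=4 t=13 v=5: → [12,18),[8,14); WM=10
i=5 t=3 v=1: DROP (t<10-1); WM=13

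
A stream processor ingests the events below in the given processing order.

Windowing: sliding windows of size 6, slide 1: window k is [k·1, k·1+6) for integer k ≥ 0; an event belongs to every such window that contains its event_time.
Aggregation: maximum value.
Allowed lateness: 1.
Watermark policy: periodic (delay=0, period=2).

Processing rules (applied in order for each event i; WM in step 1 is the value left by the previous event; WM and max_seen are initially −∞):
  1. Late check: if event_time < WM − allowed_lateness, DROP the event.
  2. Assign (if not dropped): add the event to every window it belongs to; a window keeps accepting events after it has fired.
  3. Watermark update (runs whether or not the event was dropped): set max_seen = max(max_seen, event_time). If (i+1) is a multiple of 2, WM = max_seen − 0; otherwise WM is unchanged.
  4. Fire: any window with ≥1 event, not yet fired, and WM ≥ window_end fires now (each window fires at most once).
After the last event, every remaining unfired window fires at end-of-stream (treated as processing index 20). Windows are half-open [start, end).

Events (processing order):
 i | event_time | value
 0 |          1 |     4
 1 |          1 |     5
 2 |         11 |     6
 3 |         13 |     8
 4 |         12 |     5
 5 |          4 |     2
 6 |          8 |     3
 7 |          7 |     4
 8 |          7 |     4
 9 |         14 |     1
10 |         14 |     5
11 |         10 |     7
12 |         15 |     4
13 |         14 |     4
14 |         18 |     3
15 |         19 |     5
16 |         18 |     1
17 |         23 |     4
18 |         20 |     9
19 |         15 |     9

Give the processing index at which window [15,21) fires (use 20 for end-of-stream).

17

i=0 t=1 v=4: → [1,7),[0,6); WM=−∞
i=1 t=1 v=5: → [1,7),[0,6); WM=1
i=2 t=11 v=6: → [11,17),[10,16),[9,15),[8,14),[7,13),[6,12); WM=1
i=3 t=13 v=8: → [13,19),[12,18),[11,17),[10,16),[9,15),[8,14); WM=13; [0,6) fires=5 [1,7) fires=5 [6,12) fires=6 [7,13) fires=6
i=4 t=12 v=5: → [12,18),[11,17),[10,16),[9,15),[8,14),[7,13); WM=13
i=5 t=4 v=2: DROP (t<13-1); WM=13
i=6 t=8 v=3: DROP (t<13-1); WM=13
i=7 t=7 v=4: DROP (t<13-1); WM=13
i=8 t=7 v=4: DROP (t<13-1); WM=13
i=9 t=14 v=1: → [14,20),[13,19),[12,18),[11,17),[10,16),[9,15); WM=14; [8,14) fires=8
i=10 t=14 v=5: → [14,20),[13,19),[12,18),[11,17),[10,16),[9,15); WM=14
i=11 t=10 v=7: DROP (t<14-1); WM=14
i=12 t=15 v=4: → [15,21),[14,20),[13,19),[12,18),[11,17),[10,16); WM=14
i=13 t=14 v=4: → [14,20),[13,19),[12,18),[11,17),[10,16),[9,15); WM=15; [9,15) fires=8
i=14 t=18 v=3: → [18,24),[17,23),[16,22),[15,21),[14,20),[13,19); WM=15
i=15 t=19 v=5: → [19,25),[18,24),[17,23),[16,22),[15,21),[14,20); WM=19; [10,16) fires=8 [11,17) fires=8 [12,18) fires=8 [13,19) fires=8
i=16 t=18 v=1: → [18,24),[17,23),[16,22),[15,21),[14,20),[13,19); WM=19
i=17 t=23 v=4: → [23,29),[22,28),[21,27),[20,26),[19,25),[18,24); WM=23; [14,20) fires=5 [15,21) fires=5 [16,22) fires=5 [17,23) fires=5
i=18 t=20 v=9: DROP (t<23-1); WM=23
i=19 t=15 v=9: DROP (t<23-1); WM=23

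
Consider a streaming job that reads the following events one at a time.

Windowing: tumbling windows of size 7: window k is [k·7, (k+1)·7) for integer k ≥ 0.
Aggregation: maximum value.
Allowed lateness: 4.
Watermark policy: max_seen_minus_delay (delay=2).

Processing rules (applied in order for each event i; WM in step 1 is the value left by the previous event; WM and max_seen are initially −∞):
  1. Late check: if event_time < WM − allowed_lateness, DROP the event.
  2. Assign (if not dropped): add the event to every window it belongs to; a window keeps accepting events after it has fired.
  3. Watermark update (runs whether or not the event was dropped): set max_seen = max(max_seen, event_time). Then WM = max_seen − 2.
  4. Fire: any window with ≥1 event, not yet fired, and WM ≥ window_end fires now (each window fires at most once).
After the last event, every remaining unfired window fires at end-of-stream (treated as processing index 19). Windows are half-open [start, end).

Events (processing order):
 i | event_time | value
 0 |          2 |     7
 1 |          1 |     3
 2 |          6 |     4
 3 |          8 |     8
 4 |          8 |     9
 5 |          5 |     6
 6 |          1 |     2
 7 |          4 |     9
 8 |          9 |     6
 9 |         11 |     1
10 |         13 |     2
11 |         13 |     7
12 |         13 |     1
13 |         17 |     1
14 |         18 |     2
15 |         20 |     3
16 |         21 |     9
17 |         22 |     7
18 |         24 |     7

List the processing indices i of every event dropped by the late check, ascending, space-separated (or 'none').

6

i=0 t=2 v=7: → [0,7); WM=0
i=1 t=1 v=3: → [0,7); WM=0
i=2 t=6 v=4: → [0,7); WM=4
i=3 t=8 v=8: → [7,14); WM=6
i=4 t=8 v=9: → [7,14); WM=6
i=5 t=5 v=6: → [0,7); WM=6
i=6 t=1 v=2: DROP (t<6-4); WM=6
i=7 t=4 v=9: → [0,7); WM=6
i=8 t=9 v=6: → [7,14); WM=7; [0,7) fires=9
i=9 t=11 v=1: → [7,14); WM=9
i=10 t=13 v=2: → [7,14); WM=11
i=11 t=13 v=7: → [7,14); WM=11
i=12 t=13 v=1: → [7,14); WM=11
i=13 t=17 v=1: → [14,21); WM=15; [7,14) fires=9
i=14 t=18 v=2: → [14,21); WM=16
i=15 t=20 v=3: → [14,21); WM=18
i=16 t=21 v=9: → [21,28); WM=19
i=17 t=22 v=7: → [21,28); WM=20
i=18 t=24 v=7: → [21,28); WM=22; [14,21) fires=3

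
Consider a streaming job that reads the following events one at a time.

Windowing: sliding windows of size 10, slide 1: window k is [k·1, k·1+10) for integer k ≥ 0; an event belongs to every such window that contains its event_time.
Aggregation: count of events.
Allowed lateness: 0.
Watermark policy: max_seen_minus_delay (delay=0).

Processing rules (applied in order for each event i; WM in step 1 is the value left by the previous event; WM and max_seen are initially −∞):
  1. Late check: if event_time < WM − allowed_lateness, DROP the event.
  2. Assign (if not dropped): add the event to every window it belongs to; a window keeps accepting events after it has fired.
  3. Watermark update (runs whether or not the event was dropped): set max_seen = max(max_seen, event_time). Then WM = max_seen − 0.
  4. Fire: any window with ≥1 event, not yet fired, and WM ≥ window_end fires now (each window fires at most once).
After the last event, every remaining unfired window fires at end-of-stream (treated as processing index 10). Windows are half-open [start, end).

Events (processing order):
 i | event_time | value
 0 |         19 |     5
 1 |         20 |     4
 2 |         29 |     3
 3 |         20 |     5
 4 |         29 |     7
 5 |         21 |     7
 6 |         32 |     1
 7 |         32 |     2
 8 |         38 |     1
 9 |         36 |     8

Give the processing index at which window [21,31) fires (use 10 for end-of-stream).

6

i=0 t=19 v=5: → [19,29),[18,28),[17,27),[16,26),[15,25),[14,24),[13,23),[12,22),[11,21),[10,20); WM=19
i=1 t=20 v=4: → [20,30),[19,29),[18,28),[17,27),[16,26),[15,25),[14,24),[13,23),[12,22),[11,21); WM=20; [10,20) fires=1
i=2 t=29 v=3: → [29,39),[28,38),[27,37),[26,36),[25,35),[24,34),[23,33),[22,32),[21,31),[20,30); WM=29; [11,21) fires=2 [12,22) fires=2 [13,23) fires=2 [14,24) fires=2 [15,25) fires=2 [16,26) fires=2 [17,27) fires=2 [18,28) fires=2 [19,29) fires=2
i=3 t=20 v=5: DROP (t<29-0); WM=29
i=4 t=29 v=7: → [29,39),[28,38),[27,37),[26,36),[25,35),[24,34),[23,33),[22,32),[21,31),[20,30); WM=29
i=5 t=21 v=7: DROP (t<29-0); WM=29
i=6 t=32 v=1: → [32,42),[31,41),[30,40),[29,39),[28,38),[27,37),[26,36),[25,35),[24,34),[23,33); WM=32; [20,30) fires=3 [21,31) fires=2 [22,32) fires=2
i=7 t=32 v=2: → [32,42),[31,41),[30,40),[29,39),[28,38),[27,37),[26,36),[25,35),[24,34),[23,33); WM=32
i=8 t=38 v=1: → [38,48),[37,47),[36,46),[35,45),[34,44),[33,43),[32,42),[31,41),[30,40),[29,39); WM=38; [23,33) fires=4 [24,34) fires=4 [25,35) fires=4 [26,36) fires=4 [27,37) fires=4 [28,38) fires=4
i=9 t=36 v=8: DROP (t<38-0); WM=38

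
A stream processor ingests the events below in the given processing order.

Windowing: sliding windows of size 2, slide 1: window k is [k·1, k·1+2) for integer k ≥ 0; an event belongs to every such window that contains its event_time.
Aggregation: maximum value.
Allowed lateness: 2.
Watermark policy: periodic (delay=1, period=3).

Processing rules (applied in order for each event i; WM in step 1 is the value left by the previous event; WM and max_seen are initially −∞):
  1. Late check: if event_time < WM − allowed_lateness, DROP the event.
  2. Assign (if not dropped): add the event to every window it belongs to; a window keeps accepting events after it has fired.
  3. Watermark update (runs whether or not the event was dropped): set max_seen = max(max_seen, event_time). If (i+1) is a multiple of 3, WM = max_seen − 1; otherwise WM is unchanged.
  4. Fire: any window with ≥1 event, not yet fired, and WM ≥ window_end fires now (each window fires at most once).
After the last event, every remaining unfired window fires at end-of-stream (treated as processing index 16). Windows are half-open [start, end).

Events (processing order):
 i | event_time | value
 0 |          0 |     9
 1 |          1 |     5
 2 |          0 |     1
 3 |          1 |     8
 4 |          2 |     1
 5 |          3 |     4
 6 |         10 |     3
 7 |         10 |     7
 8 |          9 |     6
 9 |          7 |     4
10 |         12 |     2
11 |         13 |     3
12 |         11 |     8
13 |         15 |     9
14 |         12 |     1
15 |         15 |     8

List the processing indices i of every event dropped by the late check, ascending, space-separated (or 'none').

i=0 t=0 v=9: → [0,2); WM=−∞
i=1 t=1 v=5: → [1,3),[0,2); WM=−∞
i=2 t=0 v=1: → [0,2); WM=0
i=3 t=1 v=8: → [1,3),[0,2); WM=0
i=4 t=2 v=1: → [2,4),[1,3); WM=0
i=5 t=3 v=4: → [3,5),[2,4); WM=2; [0,2) fires=9
i=6 t=10 v=3: → [10,12),[9,11); WM=2
i=7 t=10 v=7: → [10,12),[9,11); WM=2
i=8 t=9 v=6: → [9,11),[8,10); WM=9; [1,3) fires=8 [2,4) fires=4 [3,5) fires=4
i=9 t=7 v=4: → [7,9),[6,8); WM=9; [6,8) fires=4 [7,9) fires=4
i=10 t=12 v=2: → [12,14),[11,13); WM=9
i=11 t=13 v=3: → [13,15),[12,14); WM=12; [8,10) fires=6 [9,11) fires=7 [10,12) fires=7
i=12 t=11 v=8: → [11,13),[10,12); WM=12
i=13 t=15 v=9: → [15,17),[14,16); WM=12
i=14 t=12 v=1: → [12,14),[11,13); WM=14; [11,13) fires=8 [12,14) fires=3
i=15 t=15 v=8: → [15,17),[14,16); WM=14

none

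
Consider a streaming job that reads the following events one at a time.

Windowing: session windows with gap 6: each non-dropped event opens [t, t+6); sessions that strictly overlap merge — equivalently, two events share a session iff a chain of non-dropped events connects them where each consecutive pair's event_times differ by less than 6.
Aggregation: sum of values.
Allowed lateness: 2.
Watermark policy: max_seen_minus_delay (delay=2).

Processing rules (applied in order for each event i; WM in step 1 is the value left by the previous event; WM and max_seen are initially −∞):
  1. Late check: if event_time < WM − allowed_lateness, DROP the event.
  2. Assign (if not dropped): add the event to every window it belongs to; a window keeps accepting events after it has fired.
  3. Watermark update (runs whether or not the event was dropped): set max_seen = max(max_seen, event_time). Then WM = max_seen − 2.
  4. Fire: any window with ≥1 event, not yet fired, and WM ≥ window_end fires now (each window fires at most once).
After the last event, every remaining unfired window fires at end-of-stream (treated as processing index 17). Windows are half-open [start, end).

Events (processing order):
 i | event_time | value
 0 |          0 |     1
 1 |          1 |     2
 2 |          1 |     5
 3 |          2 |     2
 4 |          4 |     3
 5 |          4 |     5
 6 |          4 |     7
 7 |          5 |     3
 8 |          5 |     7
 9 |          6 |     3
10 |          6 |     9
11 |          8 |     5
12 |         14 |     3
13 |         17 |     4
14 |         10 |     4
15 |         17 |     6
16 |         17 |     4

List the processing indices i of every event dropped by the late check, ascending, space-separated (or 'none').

14

i=0 t=0 v=1: → [0,6); WM=-2
i=1 t=1 v=2: → [0,7); WM=-1
i=2 t=1 v=5: → [0,7); WM=-1
i=3 t=2 v=2: → [0,8); WM=0
i=4 t=4 v=3: → [0,10); WM=2
i=5 t=4 v=5: → [0,10); WM=2
i=6 t=4 v=7: → [0,10); WM=2
i=7 t=5 v=3: → [0,11); WM=3
i=8 t=5 v=7: → [0,11); WM=3
i=9 t=6 v=3: → [0,12); WM=4
i=10 t=6 v=9: → [0,12); WM=4
i=11 t=8 v=5: → [0,14); WM=6
i=12 t=14 v=3: → [14,20); WM=12
i=13 t=17 v=4: → [14,23); WM=15
i=14 t=10 v=4: DROP (t<15-2); WM=15
i=15 t=17 v=6: → [14,23); WM=15
i=16 t=17 v=4: → [14,23); WM=15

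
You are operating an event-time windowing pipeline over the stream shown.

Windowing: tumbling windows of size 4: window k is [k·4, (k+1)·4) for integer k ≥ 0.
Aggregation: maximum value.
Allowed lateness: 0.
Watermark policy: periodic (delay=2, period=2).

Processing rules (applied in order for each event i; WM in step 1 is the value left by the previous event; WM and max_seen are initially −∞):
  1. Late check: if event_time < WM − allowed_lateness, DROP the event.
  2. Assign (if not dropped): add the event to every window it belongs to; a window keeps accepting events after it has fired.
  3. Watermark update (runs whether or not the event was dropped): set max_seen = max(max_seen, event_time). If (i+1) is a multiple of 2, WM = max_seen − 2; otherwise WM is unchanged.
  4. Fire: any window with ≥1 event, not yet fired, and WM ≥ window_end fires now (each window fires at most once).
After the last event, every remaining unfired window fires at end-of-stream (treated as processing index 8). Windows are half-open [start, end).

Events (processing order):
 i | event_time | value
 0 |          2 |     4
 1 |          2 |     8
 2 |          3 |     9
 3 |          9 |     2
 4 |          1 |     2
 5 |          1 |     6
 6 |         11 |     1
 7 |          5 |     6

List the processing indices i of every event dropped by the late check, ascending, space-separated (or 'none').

i=0 t=2 v=4: → [0,4); WM=−∞
i=1 t=2 v=8: → [0,4); WM=0
i=2 t=3 v=9: → [0,4); WM=0
i=3 t=9 v=2: → [8,12); WM=7; [0,4) fires=9
i=4 t=1 v=2: DROP (t<7-0); WM=7
i=5 t=1 v=6: DROP (t<7-0); WM=7
i=6 t=11 v=1: → [8,12); WM=7
i=7 t=5 v=6: DROP (t<7-0); WM=9

4 5 7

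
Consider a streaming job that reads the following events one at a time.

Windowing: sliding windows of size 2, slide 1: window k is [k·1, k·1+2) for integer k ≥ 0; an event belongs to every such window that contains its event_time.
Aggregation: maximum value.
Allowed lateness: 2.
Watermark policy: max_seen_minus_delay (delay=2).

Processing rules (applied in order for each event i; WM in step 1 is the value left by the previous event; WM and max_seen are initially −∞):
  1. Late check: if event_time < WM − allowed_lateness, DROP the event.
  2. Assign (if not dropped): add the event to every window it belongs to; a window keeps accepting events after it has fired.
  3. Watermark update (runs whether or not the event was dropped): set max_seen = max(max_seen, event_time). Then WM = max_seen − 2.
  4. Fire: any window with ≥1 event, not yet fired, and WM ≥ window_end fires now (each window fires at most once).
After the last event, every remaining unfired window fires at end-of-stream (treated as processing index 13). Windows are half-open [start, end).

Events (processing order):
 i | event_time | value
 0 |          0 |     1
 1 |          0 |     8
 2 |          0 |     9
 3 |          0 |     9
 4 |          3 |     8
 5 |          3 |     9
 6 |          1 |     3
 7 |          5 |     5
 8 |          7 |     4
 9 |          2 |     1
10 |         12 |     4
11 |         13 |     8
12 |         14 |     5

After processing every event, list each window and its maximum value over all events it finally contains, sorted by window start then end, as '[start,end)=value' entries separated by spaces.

i=0 t=0 v=1: → [0,2); WM=-2
i=1 t=0 v=8: → [0,2); WM=-2
i=2 t=0 v=9: → [0,2); WM=-2
i=3 t=0 v=9: → [0,2); WM=-2
i=4 t=3 v=8: → [3,5),[2,4); WM=1
i=5 t=3 v=9: → [3,5),[2,4); WM=1
i=6 t=1 v=3: → [1,3),[0,2); WM=1
i=7 t=5 v=5: → [5,7),[4,6); WM=3; [0,2) fires=9 [1,3) fires=3
i=8 t=7 v=4: → [7,9),[6,8); WM=5; [2,4) fires=9 [3,5) fires=9
i=9 t=2 v=1: DROP (t<5-2); WM=5
i=10 t=12 v=4: → [12,14),[11,13); WM=10; [4,6) fires=5 [5,7) fires=5 [6,8) fires=4 [7,9) fires=4
i=11 t=13 v=8: → [13,15),[12,14); WM=11
i=12 t=14 v=5: → [14,16),[13,15); WM=12

[0,2)=9 [1,3)=3 [2,4)=9 [3,5)=9 [4,6)=5 [5,7)=5 [6,8)=4 [7,9)=4 [11,13)=4 [12,14)=8 [13,15)=8 [14,16)=5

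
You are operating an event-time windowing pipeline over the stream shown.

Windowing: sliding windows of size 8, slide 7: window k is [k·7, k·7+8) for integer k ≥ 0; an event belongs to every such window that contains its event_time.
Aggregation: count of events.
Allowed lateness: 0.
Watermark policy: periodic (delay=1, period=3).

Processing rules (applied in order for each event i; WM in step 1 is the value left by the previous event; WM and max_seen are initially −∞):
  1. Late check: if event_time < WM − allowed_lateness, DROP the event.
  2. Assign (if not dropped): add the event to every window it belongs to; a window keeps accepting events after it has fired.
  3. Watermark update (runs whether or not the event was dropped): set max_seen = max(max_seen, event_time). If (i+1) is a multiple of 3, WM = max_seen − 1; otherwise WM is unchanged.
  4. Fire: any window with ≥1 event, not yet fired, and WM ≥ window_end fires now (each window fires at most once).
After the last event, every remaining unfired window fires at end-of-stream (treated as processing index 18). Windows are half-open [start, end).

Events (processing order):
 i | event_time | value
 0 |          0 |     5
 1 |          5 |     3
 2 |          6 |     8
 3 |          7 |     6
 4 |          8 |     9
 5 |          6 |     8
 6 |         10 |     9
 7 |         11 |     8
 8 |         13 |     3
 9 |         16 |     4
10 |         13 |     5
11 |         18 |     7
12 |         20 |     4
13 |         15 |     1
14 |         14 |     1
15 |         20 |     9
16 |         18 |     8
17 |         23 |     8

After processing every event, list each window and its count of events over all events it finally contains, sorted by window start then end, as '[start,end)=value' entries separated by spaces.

[0,8)=5 [7,15)=6 [14,22)=4 [21,29)=1

i=0 t=0 v=5: → [0,8); WM=−∞
i=1 t=5 v=3: → [0,8); WM=−∞
i=2 t=6 v=8: → [0,8); WM=5
i=3 t=7 v=6: → [7,15),[0,8); WM=5
i=4 t=8 v=9: → [7,15); WM=5
i=5 t=6 v=8: → [0,8); WM=7
i=6 t=10 v=9: → [7,15); WM=7
i=7 t=11 v=8: → [7,15); WM=7
i=8 t=13 v=3: → [7,15); WM=12; [0,8) fires=5
i=9 t=16 v=4: → [14,22); WM=12
i=10 t=13 v=5: → [7,15); WM=12
i=11 t=18 v=7: → [14,22); WM=17; [7,15) fires=6
i=12 t=20 v=4: → [14,22); WM=17
i=13 t=15 v=1: DROP (t<17-0); WM=17
i=14 t=14 v=1: DROP (t<17-0); WM=19
i=15 t=20 v=9: → [14,22); WM=19
i=16 t=18 v=8: DROP (t<19-0); WM=19
i=17 t=23 v=8: → [21,29); WM=22; [14,22) fires=4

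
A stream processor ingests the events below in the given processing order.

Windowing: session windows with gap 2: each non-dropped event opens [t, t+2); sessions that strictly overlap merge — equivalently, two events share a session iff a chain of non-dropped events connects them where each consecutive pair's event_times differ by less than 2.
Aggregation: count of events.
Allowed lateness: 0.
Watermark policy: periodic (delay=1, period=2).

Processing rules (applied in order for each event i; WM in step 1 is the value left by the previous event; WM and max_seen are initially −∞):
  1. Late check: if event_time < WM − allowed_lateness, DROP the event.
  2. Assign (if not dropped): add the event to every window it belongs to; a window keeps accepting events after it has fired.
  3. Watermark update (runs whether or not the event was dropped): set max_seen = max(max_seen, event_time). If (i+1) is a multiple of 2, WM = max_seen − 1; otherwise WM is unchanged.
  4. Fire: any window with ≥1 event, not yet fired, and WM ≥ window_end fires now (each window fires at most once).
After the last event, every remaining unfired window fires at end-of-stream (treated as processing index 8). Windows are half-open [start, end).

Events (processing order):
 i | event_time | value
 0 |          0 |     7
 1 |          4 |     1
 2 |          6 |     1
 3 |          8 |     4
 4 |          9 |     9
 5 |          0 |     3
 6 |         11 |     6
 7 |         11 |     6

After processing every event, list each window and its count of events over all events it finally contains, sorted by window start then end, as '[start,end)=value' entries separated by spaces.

[0,2)=1 [4,6)=1 [6,8)=1 [8,11)=2 [11,13)=2

i=0 t=0 v=7: → [0,2); WM=−∞
i=1 t=4 v=1: → [4,6); WM=3
i=2 t=6 v=1: → [6,8); WM=3
i=3 t=8 v=4: → [8,10); WM=7
i=4 t=9 v=9: → [8,11); WM=7
i=5 t=0 v=3: DROP (t<7-0); WM=8
i=6 t=11 v=6: → [11,13); WM=8
i=7 t=11 v=6: → [11,13); WM=10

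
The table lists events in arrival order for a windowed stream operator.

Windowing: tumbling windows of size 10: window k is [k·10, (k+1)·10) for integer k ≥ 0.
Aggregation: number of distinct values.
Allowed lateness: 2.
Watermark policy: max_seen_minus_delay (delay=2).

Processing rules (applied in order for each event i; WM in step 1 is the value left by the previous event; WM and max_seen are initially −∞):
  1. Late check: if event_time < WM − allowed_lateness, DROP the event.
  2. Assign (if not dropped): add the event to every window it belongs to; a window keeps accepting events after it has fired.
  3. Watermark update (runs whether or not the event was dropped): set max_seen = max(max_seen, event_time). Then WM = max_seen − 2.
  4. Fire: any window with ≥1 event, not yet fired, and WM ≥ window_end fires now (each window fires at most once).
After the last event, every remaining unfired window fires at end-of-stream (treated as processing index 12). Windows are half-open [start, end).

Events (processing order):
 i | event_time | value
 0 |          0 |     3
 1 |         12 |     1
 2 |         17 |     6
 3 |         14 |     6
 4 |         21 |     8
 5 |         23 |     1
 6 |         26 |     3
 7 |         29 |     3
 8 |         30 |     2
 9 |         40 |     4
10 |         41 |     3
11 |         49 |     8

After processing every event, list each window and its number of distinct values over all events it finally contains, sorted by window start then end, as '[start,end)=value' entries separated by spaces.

i=0 t=0 v=3: → [0,10); WM=-2
i=1 t=12 v=1: → [10,20); WM=10; [0,10) fires=1
i=2 t=17 v=6: → [10,20); WM=15
i=3 t=14 v=6: → [10,20); WM=15
i=4 t=21 v=8: → [20,30); WM=19
i=5 t=23 v=1: → [20,30); WM=21; [10,20) fires=2
i=6 t=26 v=3: → [20,30); WM=24
i=7 t=29 v=3: → [20,30); WM=27
i=8 t=30 v=2: → [30,40); WM=28
i=9 t=40 v=4: → [40,50); WM=38; [20,30) fires=3
i=10 t=41 v=3: → [40,50); WM=39
i=11 t=49 v=8: → [40,50); WM=47; [30,40) fires=1

[0,10)=1 [10,20)=2 [20,30)=3 [30,40)=1 [40,50)=3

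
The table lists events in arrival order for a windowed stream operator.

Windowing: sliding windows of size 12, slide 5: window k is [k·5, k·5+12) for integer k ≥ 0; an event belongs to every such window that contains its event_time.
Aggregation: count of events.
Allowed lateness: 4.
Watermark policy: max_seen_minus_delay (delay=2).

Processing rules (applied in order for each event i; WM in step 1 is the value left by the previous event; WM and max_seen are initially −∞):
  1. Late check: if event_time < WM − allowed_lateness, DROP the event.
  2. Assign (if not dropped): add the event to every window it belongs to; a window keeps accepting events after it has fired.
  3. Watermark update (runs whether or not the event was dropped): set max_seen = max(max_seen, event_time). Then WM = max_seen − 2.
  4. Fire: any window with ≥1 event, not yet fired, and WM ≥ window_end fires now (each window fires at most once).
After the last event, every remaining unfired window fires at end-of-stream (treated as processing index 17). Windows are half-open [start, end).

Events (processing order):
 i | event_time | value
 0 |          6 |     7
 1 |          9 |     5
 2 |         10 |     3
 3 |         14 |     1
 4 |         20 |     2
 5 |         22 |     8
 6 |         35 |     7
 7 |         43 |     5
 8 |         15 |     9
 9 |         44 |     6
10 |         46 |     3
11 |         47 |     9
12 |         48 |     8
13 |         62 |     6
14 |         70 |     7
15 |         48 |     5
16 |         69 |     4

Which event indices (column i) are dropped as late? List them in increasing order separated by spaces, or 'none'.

8 15

i=0 t=6 v=7: → [5,17),[0,12); WM=4
i=1 t=9 v=5: → [5,17),[0,12); WM=7
i=2 t=10 v=3: → [10,22),[5,17),[0,12); WM=8
i=3 t=14 v=1: → [10,22),[5,17); WM=12; [0,12) fires=3
i=4 t=20 v=2: → [20,32),[15,27),[10,22); WM=18; [5,17) fires=4
i=5 t=22 v=8: → [20,32),[15,27); WM=20
i=6 t=35 v=7: → [35,47),[30,42),[25,37); WM=33; [10,22) fires=3 [15,27) fires=2 [20,32) fires=2
i=7 t=43 v=5: → [40,52),[35,47); WM=41; [25,37) fires=1
i=8 t=15 v=9: DROP (t<41-4); WM=41
i=9 t=44 v=6: → [40,52),[35,47); WM=42; [30,42) fires=1
i=10 t=46 v=3: → [45,57),[40,52),[35,47); WM=44
i=11 t=47 v=9: → [45,57),[40,52); WM=45
i=12 t=48 v=8: → [45,57),[40,52); WM=46
i=13 t=62 v=6: → [60,72),[55,67); WM=60; [35,47) fires=4 [40,52) fires=5 [45,57) fires=3
i=14 t=70 v=7: → [70,82),[65,77),[60,72); WM=68; [55,67) fires=1
i=15 t=48 v=5: DROP (t<68-4); WM=68
i=16 t=69 v=4: → [65,77),[60,72); WM=68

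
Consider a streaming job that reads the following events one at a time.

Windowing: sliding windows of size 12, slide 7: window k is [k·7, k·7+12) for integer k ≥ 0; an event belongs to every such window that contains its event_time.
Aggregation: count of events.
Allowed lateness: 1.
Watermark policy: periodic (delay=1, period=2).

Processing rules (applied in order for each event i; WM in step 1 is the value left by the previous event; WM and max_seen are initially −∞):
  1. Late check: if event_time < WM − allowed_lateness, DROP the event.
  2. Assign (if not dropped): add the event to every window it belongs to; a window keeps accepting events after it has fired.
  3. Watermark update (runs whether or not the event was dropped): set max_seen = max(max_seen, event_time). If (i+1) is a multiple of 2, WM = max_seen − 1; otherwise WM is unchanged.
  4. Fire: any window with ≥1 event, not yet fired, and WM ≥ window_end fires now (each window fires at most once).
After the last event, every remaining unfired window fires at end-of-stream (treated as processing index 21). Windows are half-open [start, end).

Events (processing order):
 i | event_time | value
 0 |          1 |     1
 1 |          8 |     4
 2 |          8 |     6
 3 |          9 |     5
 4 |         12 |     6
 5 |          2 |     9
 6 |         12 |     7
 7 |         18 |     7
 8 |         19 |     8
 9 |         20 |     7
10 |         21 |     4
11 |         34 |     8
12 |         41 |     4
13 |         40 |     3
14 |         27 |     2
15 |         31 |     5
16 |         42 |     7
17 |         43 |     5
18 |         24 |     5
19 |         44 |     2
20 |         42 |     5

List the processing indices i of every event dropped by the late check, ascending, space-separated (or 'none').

5 14 15 18

i=0 t=1 v=1: → [0,12); WM=−∞
i=1 t=8 v=4: → [7,19),[0,12); WM=7
i=2 t=8 v=6: → [7,19),[0,12); WM=7
i=3 t=9 v=5: → [7,19),[0,12); WM=8
i=4 t=12 v=6: → [7,19); WM=8
i=5 t=2 v=9: DROP (t<8-1); WM=11
i=6 t=12 v=7: → [7,19); WM=11
i=7 t=18 v=7: → [14,26),[7,19); WM=17; [0,12) fires=4
i=8 t=19 v=8: → [14,26); WM=17
i=9 t=20 v=7: → [14,26); WM=19; [7,19) fires=6
i=10 t=21 v=4: → [21,33),[14,26); WM=19
i=11 t=34 v=8: → [28,40); WM=33; [14,26) fires=4 [21,33) fires=1
i=12 t=41 v=4: → [35,47); WM=33
i=13 t=40 v=3: → [35,47); WM=40; [28,40) fires=1
i=14 t=27 v=2: DROP (t<40-1); WM=40
i=15 t=31 v=5: DROP (t<40-1); WM=40
i=16 t=42 v=7: → [42,54),[35,47); WM=40
i=17 t=43 v=5: → [42,54),[35,47); WM=42
i=18 t=24 v=5: DROP (t<42-1); WM=42
i=19 t=44 v=2: → [42,54),[35,47); WM=43
i=20 t=42 v=5: → [42,54),[35,47); WM=43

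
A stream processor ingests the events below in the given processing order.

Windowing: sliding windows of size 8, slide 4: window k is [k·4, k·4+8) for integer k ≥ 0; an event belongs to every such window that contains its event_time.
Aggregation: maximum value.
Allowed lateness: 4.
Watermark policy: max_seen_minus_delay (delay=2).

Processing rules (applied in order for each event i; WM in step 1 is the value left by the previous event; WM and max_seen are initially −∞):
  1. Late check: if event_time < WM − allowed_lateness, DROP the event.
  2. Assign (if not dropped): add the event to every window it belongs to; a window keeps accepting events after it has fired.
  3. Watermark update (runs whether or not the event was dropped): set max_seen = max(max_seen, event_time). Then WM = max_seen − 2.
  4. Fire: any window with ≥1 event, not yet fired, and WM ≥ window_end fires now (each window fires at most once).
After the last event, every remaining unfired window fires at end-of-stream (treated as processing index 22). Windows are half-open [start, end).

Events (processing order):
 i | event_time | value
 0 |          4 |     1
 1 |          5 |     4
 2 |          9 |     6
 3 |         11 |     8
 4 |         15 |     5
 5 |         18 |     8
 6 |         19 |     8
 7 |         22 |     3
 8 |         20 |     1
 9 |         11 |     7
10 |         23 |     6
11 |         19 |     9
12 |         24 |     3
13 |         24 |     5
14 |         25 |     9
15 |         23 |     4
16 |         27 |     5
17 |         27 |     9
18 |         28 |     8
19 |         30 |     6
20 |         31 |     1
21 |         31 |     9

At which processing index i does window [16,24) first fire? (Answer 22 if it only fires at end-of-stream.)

i=0 t=4 v=1: → [4,12),[0,8); WM=2
i=1 t=5 v=4: → [4,12),[0,8); WM=3
i=2 t=9 v=6: → [8,16),[4,12); WM=7
i=3 t=11 v=8: → [8,16),[4,12); WM=9; [0,8) fires=4
i=4 t=15 v=5: → [12,20),[8,16); WM=13; [4,12) fires=8
i=5 t=18 v=8: → [16,24),[12,20); WM=16; [8,16) fires=8
i=6 t=19 v=8: → [16,24),[12,20); WM=17
i=7 t=22 v=3: → [20,28),[16,24); WM=20; [12,20) fires=8
i=8 t=20 v=1: → [20,28),[16,24); WM=20
i=9 t=11 v=7: DROP (t<20-4); WM=20
i=10 t=23 v=6: → [20,28),[16,24); WM=21
i=11 t=19 v=9: → [16,24),[12,20); WM=21
i=12 t=24 v=3: → [24,32),[20,28); WM=22
i=13 t=24 v=5: → [24,32),[20,28); WM=22
i=14 t=25 v=9: → [24,32),[20,28); WM=23
i=15 t=23 v=4: → [20,28),[16,24); WM=23
i=16 t=27 v=5: → [24,32),[20,28); WM=25; [16,24) fires=9
i=17 t=27 v=9: → [24,32),[20,28); WM=25
i=18 t=28 v=8: → [28,36),[24,32); WM=26
i=19 t=30 v=6: → [28,36),[24,32); WM=28; [20,28) fires=9
i=20 t=31 v=1: → [28,36),[24,32); WM=29
i=21 t=31 v=9: → [28,36),[24,32); WM=29

16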